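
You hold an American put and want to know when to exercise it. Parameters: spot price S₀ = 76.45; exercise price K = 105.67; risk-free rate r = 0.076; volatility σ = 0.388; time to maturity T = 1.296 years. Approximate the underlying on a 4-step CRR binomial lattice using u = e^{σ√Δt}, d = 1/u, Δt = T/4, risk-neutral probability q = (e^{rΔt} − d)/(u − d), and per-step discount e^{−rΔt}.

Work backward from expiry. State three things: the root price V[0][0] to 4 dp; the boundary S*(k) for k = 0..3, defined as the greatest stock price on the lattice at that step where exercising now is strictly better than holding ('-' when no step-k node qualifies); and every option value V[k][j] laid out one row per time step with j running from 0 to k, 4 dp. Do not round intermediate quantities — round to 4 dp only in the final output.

price = 30.2111
boundary = - 61.3002 76.4500 61.3002
tree:
30.2111
44.3698 17.6120
56.5174 29.2200 6.9264
66.2578 44.3698 14.2263 0.0000
74.0679 56.5174 29.2200 0.0000 0.0000

Δt=0.32400  u=1.24714  d=0.80183  q=0.50099  discount=0.97568
step 4 (expiry): payoffs max(K−S,0) = 74.0679 56.5174 29.2200 0.0000 0.0000
step 3: (k=3,j=0): S=39.4122, (K−S)⁺=66.2578, hold=63.6875 ⇒ V=66.2578 exercise | (k=3,j=1): S=61.3002, (K−S)⁺=44.3698, hold=41.7995 ⇒ V=44.3698 exercise | (k=3,j=2): S=95.3439, (K−S)⁺=10.3261, hold=14.2263 ⇒ V=14.2263 continue | (k=3,j=3): S=148.2941, (K−S)⁺=0.0000, hold=0.0000 ⇒ V=0.0000 continue  boundary S*=61.3002
step 2: (k=2,j=0): S=49.1526, (K−S)⁺=56.5174, hold=53.9471 ⇒ V=56.5174 exercise | (k=2,j=1): S=76.4500, (K−S)⁺=29.2200, hold=28.5562 ⇒ V=29.2200 exercise | (k=2,j=2): S=118.9073, (K−S)⁺=0.0000, hold=6.9264 ⇒ V=6.9264 continue  boundary S*=76.4500
step 1: (k=1,j=0): S=61.3002, (K−S)⁺=44.3698, hold=41.7995 ⇒ V=44.3698 exercise | (k=1,j=1): S=95.3439, (K−S)⁺=10.3261, hold=17.6120 ⇒ V=17.6120 continue  boundary S*=61.3002
step 0: (k=0,j=0): S=76.4500, (K−S)⁺=29.2200, hold=30.2111 ⇒ V=30.2111 continue  boundary S*=-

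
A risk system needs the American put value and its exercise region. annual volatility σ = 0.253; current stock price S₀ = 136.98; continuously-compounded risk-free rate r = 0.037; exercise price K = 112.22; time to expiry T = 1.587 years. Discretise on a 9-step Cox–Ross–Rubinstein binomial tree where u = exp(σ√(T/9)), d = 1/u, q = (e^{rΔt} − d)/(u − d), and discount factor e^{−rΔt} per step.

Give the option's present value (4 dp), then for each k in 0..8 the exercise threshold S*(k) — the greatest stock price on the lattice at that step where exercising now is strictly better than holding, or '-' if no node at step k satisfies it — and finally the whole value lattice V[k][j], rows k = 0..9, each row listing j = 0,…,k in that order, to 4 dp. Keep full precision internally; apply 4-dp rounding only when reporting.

price = 4.9232
boundary = - - - - - 80.5304 72.4137 80.5304 89.5570
tree:
4.9232
7.5792 2.3755
11.3779 3.9424 0.8656
16.5875 6.4032 1.5739 0.1803
23.3751 10.1287 2.8231 0.3660 0.0000
31.6896 15.5030 4.9756 0.7431 0.0000 0.0000
39.8063 22.7614 8.5672 1.5087 0.0000 0.0000 0.0000
47.1050 31.6896 14.2780 3.0630 0.0000 0.0000 0.0000 0.0000
53.6680 39.8063 22.6630 6.2184 0.0000 0.0000 0.0000 0.0000 0.0000
59.5695 47.1050 31.6896 12.6247 0.0000 0.0000 0.0000 0.0000 0.0000 0.0000

Δt=0.17633  u=1.11209  d=0.89921  q=0.50421  discount=0.99350
step 9 (expiry): payoffs max(K−S,0) = 59.5695 47.1050 31.6896 12.6247 0.0000 0.0000 0.0000 0.0000 0.0000 0.0000
step 8: (k=8,j=0): S=58.5520, (K−S)⁺=53.6680, hold=52.9382 ⇒ V=53.6680 exercise | (k=8,j=1): S=72.4137, (K−S)⁺=39.8063, hold=39.0765 ⇒ V=39.8063 exercise | (k=8,j=2): S=89.5570, (K−S)⁺=22.6630, hold=21.9332 ⇒ V=22.6630 exercise | (k=8,j=3): S=110.7588, (K−S)⁺=1.4612, hold=6.2184 ⇒ V=6.2184 continue | (k=8,j=4): S=136.9800, (K−S)⁺=0.0000, hold=0.0000 ⇒ V=0.0000 continue | (k=8,j=5): S=169.4088, (K−S)⁺=0.0000, hold=0.0000 ⇒ V=0.0000 continue | (k=8,j=6): S=209.5148, (K−S)⁺=0.0000, hold=0.0000 ⇒ V=0.0000 continue | (k=8,j=7): S=259.1156, (K−S)⁺=0.0000, hold=0.0000 ⇒ V=0.0000 continue | (k=8,j=8): S=320.4590, (K−S)⁺=0.0000, hold=0.0000 ⇒ V=0.0000 continue  boundary S*=89.5570
step 7: (k=7,j=0): S=65.1150, (K−S)⁺=47.1050, hold=46.3752 ⇒ V=47.1050 exercise | (k=7,j=1): S=80.5304, (K−S)⁺=31.6896, hold=30.9598 ⇒ V=31.6896 exercise | (k=7,j=2): S=99.5953, (K−S)⁺=12.6247, hold=14.2780 ⇒ V=14.2780 continue | (k=7,j=3): S=123.1736, (K−S)⁺=0.0000, hold=3.0630 ⇒ V=3.0630 continue | (k=7,j=4): S=152.3339, (K−S)⁺=0.0000, hold=0.0000 ⇒ V=0.0000 continue | (k=7,j=5): S=188.3976, (K−S)⁺=0.0000, hold=0.0000 ⇒ V=0.0000 continue | (k=7,j=6): S=232.9991, (K−S)⁺=0.0000, hold=0.0000 ⇒ V=0.0000 continue | (k=7,j=7): S=288.1596, (K−S)⁺=0.0000, hold=0.0000 ⇒ V=0.0000 continue  boundary S*=80.5304
step 6: (k=6,j=0): S=72.4137, (K−S)⁺=39.8063, hold=39.0765 ⇒ V=39.8063 exercise | (k=6,j=1): S=89.5570, (K−S)⁺=22.6630, hold=22.7614 ⇒ V=22.7614 continue | (k=6,j=2): S=110.7588, (K−S)⁺=1.4612, hold=8.5672 ⇒ V=8.5672 continue | (k=6,j=3): S=136.9800, (K−S)⁺=0.0000, hold=1.5087 ⇒ V=1.5087 continue | (k=6,j=4): S=169.4088, (K−S)⁺=0.0000, hold=0.0000 ⇒ V=0.0000 continue | (k=6,j=5): S=209.5148, (K−S)⁺=0.0000, hold=0.0000 ⇒ V=0.0000 continue | (k=6,j=6): S=259.1156, (K−S)⁺=0.0000, hold=0.0000 ⇒ V=0.0000 continue  boundary S*=72.4137
step 5: (k=5,j=0): S=80.5304, (K−S)⁺=31.6896, hold=31.0091 ⇒ V=31.6896 exercise | (k=5,j=1): S=99.5953, (K−S)⁺=12.6247, hold=15.5030 ⇒ V=15.5030 continue | (k=5,j=2): S=123.1736, (K−S)⁺=0.0000, hold=4.9756 ⇒ V=4.9756 continue | (k=5,j=3): S=152.3339, (K−S)⁺=0.0000, hold=0.7431 ⇒ V=0.7431 continue | (k=5,j=4): S=188.3976, (K−S)⁺=0.0000, hold=0.0000 ⇒ V=0.0000 continue | (k=5,j=5): S=232.9991, (K−S)⁺=0.0000, hold=0.0000 ⇒ V=0.0000 continue  boundary S*=80.5304
step 4: (k=4,j=0): S=89.5570, (K−S)⁺=22.6630, hold=23.3751 ⇒ V=23.3751 continue | (k=4,j=1): S=110.7588, (K−S)⁺=1.4612, hold=10.1287 ⇒ V=10.1287 continue | (k=4,j=2): S=136.9800, (K−S)⁺=0.0000, hold=2.8231 ⇒ V=2.8231 continue | (k=4,j=3): S=169.4088, (K−S)⁺=0.0000, hold=0.3660 ⇒ V=0.3660 continue | (k=4,j=4): S=209.5148, (K−S)⁺=0.0000, hold=0.0000 ⇒ V=0.0000 continue  boundary S*=-
step 3: (k=3,j=0): S=99.5953, (K−S)⁺=12.6247, hold=16.5875 ⇒ V=16.5875 continue | (k=3,j=1): S=123.1736, (K−S)⁺=0.0000, hold=6.4032 ⇒ V=6.4032 continue | (k=3,j=2): S=152.3339, (K−S)⁺=0.0000, hold=1.5739 ⇒ V=1.5739 continue | (k=3,j=3): S=188.3976, (K−S)⁺=0.0000, hold=0.1803 ⇒ V=0.1803 continue  boundary S*=-
step 2: (k=2,j=0): S=110.7588, (K−S)⁺=1.4612, hold=11.3779 ⇒ V=11.3779 continue | (k=2,j=1): S=136.9800, (K−S)⁺=0.0000, hold=3.9424 ⇒ V=3.9424 continue | (k=2,j=2): S=169.4088, (K−S)⁺=0.0000, hold=0.8656 ⇒ V=0.8656 continue  boundary S*=-
step 1: (k=1,j=0): S=123.1736, (K−S)⁺=0.0000, hold=7.5792 ⇒ V=7.5792 continue | (k=1,j=1): S=152.3339, (K−S)⁺=0.0000, hold=2.3755 ⇒ V=2.3755 continue  boundary S*=-
step 0: (k=0,j=0): S=136.9800, (K−S)⁺=0.0000, hold=4.9232 ⇒ V=4.9232 continue  boundary S*=-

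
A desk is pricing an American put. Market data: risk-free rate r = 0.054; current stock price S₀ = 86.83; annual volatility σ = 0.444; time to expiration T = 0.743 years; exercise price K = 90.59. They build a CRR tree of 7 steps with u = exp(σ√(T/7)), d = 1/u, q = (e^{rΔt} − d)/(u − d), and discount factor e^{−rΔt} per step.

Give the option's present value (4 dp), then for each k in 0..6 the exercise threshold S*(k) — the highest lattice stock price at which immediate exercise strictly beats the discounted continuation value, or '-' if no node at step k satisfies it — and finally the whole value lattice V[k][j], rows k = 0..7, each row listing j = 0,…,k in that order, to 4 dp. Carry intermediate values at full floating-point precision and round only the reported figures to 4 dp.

price = 14.0493
boundary = - - - 56.2605 48.6834 56.2605 65.0168
tree:
14.0493
19.6080 8.2830
26.4506 12.5371 3.8406
34.3295 18.3550 6.4760 1.0732
41.9066 25.7717 10.6566 2.0907 0.0000
48.4631 34.3295 16.9434 4.0726 0.0000 0.0000
54.1367 41.9066 25.5732 7.9333 0.0000 0.0000 0.0000
59.0461 48.4631 34.3295 15.4541 0.0000 0.0000 0.0000 0.0000

params: Δt=0.10614 u=1.15564 d=0.86532 q=0.48370 e^(-rΔt)=0.99428
t_7 payoffs: 59.0461 48.4631 34.3295 15.4541 0.0000 0.0000 0.0000 0.0000
t_6: node(6,0) S=36.4533 payoff=54.1367 vs cont=53.6189 → 54.1367 [stop]  node(6,1) S=48.6834 payoff=41.9066 vs cont=41.3888 → 41.9066 [stop]  node(6,2) S=65.0168 payoff=25.5732 vs cont=25.0555 → 25.5732 [stop]  node(6,3) S=86.8300 payoff=3.7600 vs cont=7.9333 → 7.9333 [wait]  node(6,4) S=115.9616 payoff=0.0000 vs cont=0.0000 → 0.0000 [wait]  node(6,5) S=154.8668 payoff=0.0000 vs cont=0.0000 → 0.0000 [wait]  node(6,6) S=206.8248 payoff=0.0000 vs cont=0.0000 → 0.0000 [wait]  ⇒ S*(6)=65.0168
t_5: node(5,0) S=42.1269 payoff=48.4631 vs cont=47.9454 → 48.4631 [stop]  node(5,1) S=56.2605 payoff=34.3295 vs cont=33.8118 → 34.3295 [stop]  node(5,2) S=75.1359 payoff=15.4541 vs cont=16.9434 → 16.9434 [wait]  node(5,3) S=100.3441 payoff=0.0000 vs cont=4.0726 → 4.0726 [wait]  node(5,4) S=134.0097 payoff=0.0000 vs cont=0.0000 → 0.0000 [wait]  node(5,5) S=178.9701 payoff=0.0000 vs cont=0.0000 → 0.0000 [wait]  ⇒ S*(5)=56.2605
t_4: node(4,0) S=48.6834 payoff=41.9066 vs cont=41.3888 → 41.9066 [stop]  node(4,1) S=65.0168 payoff=25.5732 vs cont=25.7717 → 25.7717 [wait]  node(4,2) S=86.8300 payoff=3.7600 vs cont=10.6566 → 10.6566 [wait]  node(4,3) S=115.9616 payoff=0.0000 vs cont=2.0907 → 2.0907 [wait]  node(4,4) S=154.8668 payoff=0.0000 vs cont=0.0000 → 0.0000 [wait]  ⇒ S*(4)=48.6834
t_3: node(3,0) S=56.2605 payoff=34.3295 vs cont=33.9073 → 34.3295 [stop]  node(3,1) S=75.1359 payoff=15.4541 vs cont=18.3550 → 18.3550 [wait]  node(3,2) S=100.3441 payoff=0.0000 vs cont=6.4760 → 6.4760 [wait]  node(3,3) S=134.0097 payoff=0.0000 vs cont=1.0732 → 1.0732 [wait]  ⇒ S*(3)=56.2605
t_2: node(2,0) S=65.0168 payoff=25.5732 vs cont=26.4506 → 26.4506 [wait]  node(2,1) S=86.8300 payoff=3.7600 vs cont=12.5371 → 12.5371 [wait]  node(2,2) S=115.9616 payoff=0.0000 vs cont=3.8406 → 3.8406 [wait]  ⇒ S*(2)=-
t_1: node(1,0) S=75.1359 payoff=15.4541 vs cont=19.6080 → 19.6080 [wait]  node(1,1) S=100.3441 payoff=0.0000 vs cont=8.2830 → 8.2830 [wait]  ⇒ S*(1)=-
t_0: node(0,0) S=86.8300 payoff=3.7600 vs cont=14.0493 → 14.0493 [wait]  ⇒ S*(0)=-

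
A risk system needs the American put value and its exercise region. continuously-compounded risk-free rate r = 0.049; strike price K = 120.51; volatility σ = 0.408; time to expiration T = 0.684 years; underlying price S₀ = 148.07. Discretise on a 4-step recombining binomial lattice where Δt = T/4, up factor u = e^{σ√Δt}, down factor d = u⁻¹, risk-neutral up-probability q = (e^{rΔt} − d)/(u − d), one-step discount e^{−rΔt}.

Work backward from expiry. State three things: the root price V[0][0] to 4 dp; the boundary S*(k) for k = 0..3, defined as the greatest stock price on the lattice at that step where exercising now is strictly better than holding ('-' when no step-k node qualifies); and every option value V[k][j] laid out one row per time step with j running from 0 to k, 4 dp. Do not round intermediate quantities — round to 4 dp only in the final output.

price = 7.0956
boundary = - - - 89.2583
tree:
7.0956
11.9629 2.0038
19.6762 3.9065 0.0000
31.2517 7.6159 0.0000 0.0000
45.1092 14.8473 0.0000 0.0000 0.0000

Δt=0.17100  u=1.18378  d=0.84475  q=0.48274  discount=0.99166
step 4 (expiry): payoffs max(K−S,0) = 45.1092 14.8473 0.0000 0.0000 0.0000
step 3: (k=3,j=0): S=89.2583, (K−S)⁺=31.2517, hold=30.2461 ⇒ V=31.2517 exercise | (k=3,j=1): S=125.0819, (K−S)⁺=0.0000, hold=7.6159 ⇒ V=7.6159 continue | (k=3,j=2): S=175.2830, (K−S)⁺=0.0000, hold=0.0000 ⇒ V=0.0000 continue | (k=3,j=3): S=245.6322, (K−S)⁺=0.0000, hold=0.0000 ⇒ V=0.0000 continue  boundary S*=89.2583
step 2: (k=2,j=0): S=105.6627, (K−S)⁺=14.8473, hold=19.6762 ⇒ V=19.6762 continue | (k=2,j=1): S=148.0700, (K−S)⁺=0.0000, hold=3.9065 ⇒ V=3.9065 continue | (k=2,j=2): S=207.4974, (K−S)⁺=0.0000, hold=0.0000 ⇒ V=0.0000 continue  boundary S*=-
step 1: (k=1,j=0): S=125.0819, (K−S)⁺=0.0000, hold=11.9629 ⇒ V=11.9629 continue | (k=1,j=1): S=175.2830, (K−S)⁺=0.0000, hold=2.0038 ⇒ V=2.0038 continue  boundary S*=-
step 0: (k=0,j=0): S=148.0700, (K−S)⁺=0.0000, hold=7.0956 ⇒ V=7.0956 continue  boundary S*=-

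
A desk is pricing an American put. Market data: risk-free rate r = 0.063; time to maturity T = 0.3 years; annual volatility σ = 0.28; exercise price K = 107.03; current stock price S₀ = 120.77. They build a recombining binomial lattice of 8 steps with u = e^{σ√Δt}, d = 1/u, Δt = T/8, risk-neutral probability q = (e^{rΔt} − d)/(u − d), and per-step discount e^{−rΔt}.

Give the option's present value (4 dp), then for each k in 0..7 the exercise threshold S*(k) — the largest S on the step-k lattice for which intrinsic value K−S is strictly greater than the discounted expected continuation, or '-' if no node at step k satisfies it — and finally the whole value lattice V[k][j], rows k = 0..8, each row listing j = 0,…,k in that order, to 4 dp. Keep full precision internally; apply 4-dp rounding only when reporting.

Δt=0.03750, u=1.05572, d=0.94722, q=0.50825, disc=e^(-rΔt)=0.99764
k=8 terminal: V=max(K-S,0) → 28.7640 19.7992 9.8076 0.0000 0.0000 0.0000 0.0000 0.0000 0.0000
k=7: j=0 S=82.6269 intr=24.4031 cont=24.1505 V=24.4031[EX]; j=1 S=92.0912 intr=14.9388 cont=14.6863 V=14.9388[EX]; j=2 S=102.6395 intr=4.3905 cont=4.8115 V=4.8115[hold]; j=3 S=114.3960 intr=0.0000 cont=0.0000 V=0.0000[hold]; j=4 S=127.4991 intr=0.0000 cont=0.0000 V=0.0000[hold]; j=5 S=142.1032 intr=0.0000 cont=0.0000 V=0.0000[hold]; j=6 S=158.3799 intr=0.0000 cont=0.0000 V=0.0000[hold]; j=7 S=176.5211 intr=0.0000 cont=0.0000 V=0.0000[hold]  S*(7)=92.0912
k=6: j=0 S=87.2308 intr=19.7992 cont=19.5467 V=19.7992[EX]; j=1 S=97.2224 intr=9.8076 cont=9.7685 V=9.8076[EX]; j=2 S=108.3584 intr=0.0000 cont=2.3605 V=2.3605[hold]; j=3 S=120.7700 intr=0.0000 cont=0.0000 V=0.0000[hold]; j=4 S=134.6032 intr=0.0000 cont=0.0000 V=0.0000[hold]; j=5 S=150.0210 intr=0.0000 cont=0.0000 V=0.0000[hold]; j=6 S=167.2047 intr=0.0000 cont=0.0000 V=0.0000[hold]  S*(6)=97.2224
k=5: j=0 S=92.0912 intr=14.9388 cont=14.6863 V=14.9388[EX]; j=1 S=102.6395 intr=4.3905 cont=6.0084 V=6.0084[hold]; j=2 S=114.3960 intr=0.0000 cont=1.1580 V=1.1580[hold]; j=3 S=127.4991 intr=0.0000 cont=0.0000 V=0.0000[hold]; j=4 S=142.1032 intr=0.0000 cont=0.0000 V=0.0000[hold]; j=5 S=158.3799 intr=0.0000 cont=0.0000 V=0.0000[hold]  S*(5)=92.0912
k=4: j=0 S=97.2224 intr=9.8076 cont=10.3754 V=10.3754[hold]; j=1 S=108.3584 intr=0.0000 cont=3.5349 V=3.5349[hold]; j=2 S=120.7700 intr=0.0000 cont=0.5681 V=0.5681[hold]; j=3 S=134.6032 intr=0.0000 cont=0.0000 V=0.0000[hold]; j=4 S=150.0210 intr=0.0000 cont=0.0000 V=0.0000[hold]  S*(4)=-
k=3: j=0 S=102.6395 intr=4.3905 cont=6.8824 V=6.8824[hold]; j=1 S=114.3960 intr=0.0000 cont=2.0222 V=2.0222[hold]; j=2 S=127.4991 intr=0.0000 cont=0.2787 V=0.2787[hold]; j=3 S=142.1032 intr=0.0000 cont=0.0000 V=0.0000[hold]  S*(3)=-
k=2: j=0 S=108.3584 intr=0.0000 cont=4.4018 V=4.4018[hold]; j=1 S=120.7700 intr=0.0000 cont=1.1334 V=1.1334[hold]; j=2 S=134.6032 intr=0.0000 cont=0.1367 V=0.1367[hold]  S*(2)=-
k=1: j=0 S=114.3960 intr=0.0000 cont=2.7342 V=2.7342[hold]; j=1 S=127.4991 intr=0.0000 cont=0.6254 V=0.6254[hold]  S*(1)=-
k=0: j=0 S=120.7700 intr=0.0000 cont=1.6585 V=1.6585[hold]  S*(0)=-

price = 1.6585
boundary = - - - - - 92.0912 97.2224 92.0912
tree:
1.6585
2.7342 0.6254
4.4018 1.1334 0.1367
6.8824 2.0222 0.2787 0.0000
10.3754 3.5349 0.5681 0.0000 0.0000
14.9388 6.0084 1.1580 0.0000 0.0000 0.0000
19.7992 9.8076 2.3605 0.0000 0.0000 0.0000 0.0000
24.4031 14.9388 4.8115 0.0000 0.0000 0.0000 0.0000 0.0000
28.7640 19.7992 9.8076 0.0000 0.0000 0.0000 0.0000 0.0000 0.0000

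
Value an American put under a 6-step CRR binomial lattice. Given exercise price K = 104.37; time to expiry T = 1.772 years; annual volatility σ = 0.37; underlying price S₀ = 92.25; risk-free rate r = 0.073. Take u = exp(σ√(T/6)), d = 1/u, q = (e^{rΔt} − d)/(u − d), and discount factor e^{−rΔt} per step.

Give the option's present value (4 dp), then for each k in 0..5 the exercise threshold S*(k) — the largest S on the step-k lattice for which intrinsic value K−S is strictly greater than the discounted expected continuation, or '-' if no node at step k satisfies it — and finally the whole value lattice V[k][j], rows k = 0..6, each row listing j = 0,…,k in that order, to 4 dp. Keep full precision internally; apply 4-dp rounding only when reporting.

Δt=0.29533  u=1.22272  d=0.81785  q=0.50373  discount=0.97867
step 6 (expiry): payoffs max(K−S,0) = 76.7635 63.0972 42.6658 12.1200 0.0000 0.0000 0.0000
step 5: (k=5,j=0): S=33.7550, (K−S)⁺=70.6150, hold=68.3890 ⇒ V=70.6150 exercise | (k=5,j=1): S=50.4649, (K−S)⁺=53.9051, hold=51.6791 ⇒ V=53.9051 exercise | (k=5,j=2): S=75.4468, (K−S)⁺=28.9232, hold=26.6972 ⇒ V=28.9232 exercise | (k=5,j=3): S=112.7956, (K−S)⁺=0.0000, hold=5.8865 ⇒ V=5.8865 continue | (k=5,j=4): S=168.6334, (K−S)⁺=0.0000, hold=0.0000 ⇒ V=0.0000 continue | (k=5,j=5): S=252.1129, (K−S)⁺=0.0000, hold=0.0000 ⇒ V=0.0000 continue  boundary S*=75.4468
step 4: (k=4,j=0): S=41.2728, (K−S)⁺=63.0972, hold=60.8712 ⇒ V=63.0972 exercise | (k=4,j=1): S=61.7042, (K−S)⁺=42.6658, hold=40.4397 ⇒ V=42.6658 exercise | (k=4,j=2): S=92.2500, (K−S)⁺=12.1200, hold=16.9496 ⇒ V=16.9496 continue | (k=4,j=3): S=137.9170, (K−S)⁺=0.0000, hold=2.8590 ⇒ V=2.8590 continue | (k=4,j=4): S=206.1908, (K−S)⁺=0.0000, hold=0.0000 ⇒ V=0.0000 continue  boundary S*=61.7042
step 3: (k=3,j=0): S=50.4649, (K−S)⁺=53.9051, hold=51.6791 ⇒ V=53.9051 exercise | (k=3,j=1): S=75.4468, (K−S)⁺=28.9232, hold=29.0781 ⇒ V=29.0781 continue | (k=3,j=2): S=112.7956, (K−S)⁺=0.0000, hold=9.6416 ⇒ V=9.6416 continue | (k=3,j=3): S=168.6334, (K−S)⁺=0.0000, hold=1.3886 ⇒ V=1.3886 continue  boundary S*=50.4649
step 2: (k=2,j=0): S=61.7042, (K−S)⁺=42.6658, hold=40.5160 ⇒ V=42.6658 exercise | (k=2,j=1): S=92.2500, (K−S)⁺=12.1200, hold=18.8760 ⇒ V=18.8760 continue | (k=2,j=2): S=137.9170, (K−S)⁺=0.0000, hold=5.3674 ⇒ V=5.3674 continue  boundary S*=61.7042
step 1: (k=1,j=0): S=75.4468, (K−S)⁺=28.9232, hold=30.0278 ⇒ V=30.0278 continue | (k=1,j=1): S=112.7956, (K−S)⁺=0.0000, hold=11.8138 ⇒ V=11.8138 continue  boundary S*=-
step 0: (k=0,j=0): S=92.2500, (K−S)⁺=12.1200, hold=20.4081 ⇒ V=20.4081 continue  boundary S*=-

price = 20.4081
boundary = - - 61.7042 50.4649 61.7042 75.4468
tree:
20.4081
30.0278 11.8138
42.6658 18.8760 5.3674
53.9051 29.0781 9.6416 1.3886
63.0972 42.6658 16.9496 2.8590 0.0000
70.6150 53.9051 28.9232 5.8865 0.0000 0.0000
76.7635 63.0972 42.6658 12.1200 0.0000 0.0000 0.0000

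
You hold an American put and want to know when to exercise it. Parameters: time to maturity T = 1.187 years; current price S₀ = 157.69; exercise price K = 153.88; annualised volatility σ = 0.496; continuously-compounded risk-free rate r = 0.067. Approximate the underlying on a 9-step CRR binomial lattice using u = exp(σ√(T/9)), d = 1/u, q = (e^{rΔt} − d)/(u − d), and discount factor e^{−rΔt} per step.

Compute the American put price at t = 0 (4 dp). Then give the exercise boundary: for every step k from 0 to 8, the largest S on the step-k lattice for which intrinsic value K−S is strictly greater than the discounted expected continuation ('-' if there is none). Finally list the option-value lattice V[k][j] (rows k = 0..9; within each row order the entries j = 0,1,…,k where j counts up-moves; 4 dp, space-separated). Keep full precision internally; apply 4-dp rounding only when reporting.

price = 26.7861
boundary = - - - - 76.7161 91.8578 76.7161 91.8578 109.9880
tree:
26.7861
36.5120 16.7282
48.3886 24.3004 8.8211
62.1547 34.3466 13.8490 3.5285
77.1639 47.0184 21.2321 6.0938 0.8101
89.8097 62.0222 31.6079 10.3663 1.5705 0.0000
100.3709 77.1639 45.3415 17.2906 3.0447 0.0000 0.0000
109.1912 89.8097 62.0222 28.0804 5.9025 0.0000 0.0000 0.0000
116.5577 100.3709 77.1639 43.8920 11.4428 0.0000 0.0000 0.0000 0.0000
122.7098 109.1912 89.8097 62.0222 22.1833 0.0000 0.0000 0.0000 0.0000 0.0000

Δt=0.13189  u=1.19737  d=0.83516  q=0.47959  discount=0.99120
step 9 (expiry): payoffs max(K−S,0) = 122.7098 109.1912 89.8097 62.0222 22.1833 0.0000 0.0000 0.0000 0.0000 0.0000
step 8: (k=8,j=0): S=37.3223, (K−S)⁺=116.5577, hold=115.2039 ⇒ V=116.5577 exercise | (k=8,j=1): S=53.5091, (K−S)⁺=100.3709, hold=99.0171 ⇒ V=100.3709 exercise | (k=8,j=2): S=76.7161, (K−S)⁺=77.1639, hold=75.8101 ⇒ V=77.1639 exercise | (k=8,j=3): S=109.9880, (K−S)⁺=43.8920, hold=42.5382 ⇒ V=43.8920 exercise | (k=8,j=4): S=157.6900, (K−S)⁺=0.0000, hold=11.4428 ⇒ V=11.4428 continue | (k=8,j=5): S=226.0804, (K−S)⁺=0.0000, hold=0.0000 ⇒ V=0.0000 continue | (k=8,j=6): S=324.1319, (K−S)⁺=0.0000, hold=0.0000 ⇒ V=0.0000 continue | (k=8,j=7): S=464.7085, (K−S)⁺=0.0000, hold=0.0000 ⇒ V=0.0000 continue | (k=8,j=8): S=666.2535, (K−S)⁺=0.0000, hold=0.0000 ⇒ V=0.0000 continue  boundary S*=109.9880
step 7: (k=7,j=0): S=44.6888, (K−S)⁺=109.1912, hold=107.8375 ⇒ V=109.1912 exercise | (k=7,j=1): S=64.0703, (K−S)⁺=89.8097, hold=88.4559 ⇒ V=89.8097 exercise | (k=7,j=2): S=91.8578, (K−S)⁺=62.0222, hold=60.6684 ⇒ V=62.0222 exercise | (k=7,j=3): S=131.6967, (K−S)⁺=22.1833, hold=28.0804 ⇒ V=28.0804 continue | (k=7,j=4): S=188.8137, (K−S)⁺=0.0000, hold=5.9025 ⇒ V=5.9025 continue | (k=7,j=5): S=270.7026, (K−S)⁺=0.0000, hold=0.0000 ⇒ V=0.0000 continue | (k=7,j=6): S=388.1068, (K−S)⁺=0.0000, hold=0.0000 ⇒ V=0.0000 continue | (k=7,j=7): S=556.4294, (K−S)⁺=0.0000, hold=0.0000 ⇒ V=0.0000 continue  boundary S*=91.8578
step 6: (k=6,j=0): S=53.5091, (K−S)⁺=100.3709, hold=99.0171 ⇒ V=100.3709 exercise | (k=6,j=1): S=76.7161, (K−S)⁺=77.1639, hold=75.8101 ⇒ V=77.1639 exercise | (k=6,j=2): S=109.9880, (K−S)⁺=43.8920, hold=45.3415 ⇒ V=45.3415 continue | (k=6,j=3): S=157.6900, (K−S)⁺=0.0000, hold=17.2906 ⇒ V=17.2906 continue | (k=6,j=4): S=226.0804, (K−S)⁺=0.0000, hold=3.0447 ⇒ V=3.0447 continue | (k=6,j=5): S=324.1319, (K−S)⁺=0.0000, hold=0.0000 ⇒ V=0.0000 continue | (k=6,j=6): S=464.7085, (K−S)⁺=0.0000, hold=0.0000 ⇒ V=0.0000 continue  boundary S*=76.7161
step 5: (k=5,j=0): S=64.0703, (K−S)⁺=89.8097, hold=88.4559 ⇒ V=89.8097 exercise | (k=5,j=1): S=91.8578, (K−S)⁺=62.0222, hold=61.3575 ⇒ V=62.0222 exercise | (k=5,j=2): S=131.6967, (K−S)⁺=22.1833, hold=31.6079 ⇒ V=31.6079 continue | (k=5,j=3): S=188.8137, (K−S)⁺=0.0000, hold=10.3663 ⇒ V=10.3663 continue | (k=5,j=4): S=270.7026, (K−S)⁺=0.0000, hold=1.5705 ⇒ V=1.5705 continue | (k=5,j=5): S=388.1068, (K−S)⁺=0.0000, hold=0.0000 ⇒ V=0.0000 continue  boundary S*=91.8578
step 4: (k=4,j=0): S=76.7161, (K−S)⁺=77.1639, hold=75.8101 ⇒ V=77.1639 exercise | (k=4,j=1): S=109.9880, (K−S)⁺=43.8920, hold=47.0184 ⇒ V=47.0184 continue | (k=4,j=2): S=157.6900, (K−S)⁺=0.0000, hold=21.2321 ⇒ V=21.2321 continue | (k=4,j=3): S=226.0804, (K−S)⁺=0.0000, hold=6.0938 ⇒ V=6.0938 continue | (k=4,j=4): S=324.1319, (K−S)⁺=0.0000, hold=0.8101 ⇒ V=0.8101 continue  boundary S*=76.7161
step 3: (k=3,j=0): S=91.8578, (K−S)⁺=62.0222, hold=62.1547 ⇒ V=62.1547 continue | (k=3,j=1): S=131.6967, (K−S)⁺=22.1833, hold=34.3466 ⇒ V=34.3466 continue | (k=3,j=2): S=188.8137, (K−S)⁺=0.0000, hold=13.8490 ⇒ V=13.8490 continue | (k=3,j=3): S=270.7026, (K−S)⁺=0.0000, hold=3.5285 ⇒ V=3.5285 continue  boundary S*=-
step 2: (k=2,j=0): S=109.9880, (K−S)⁺=43.8920, hold=48.3886 ⇒ V=48.3886 continue | (k=2,j=1): S=157.6900, (K−S)⁺=0.0000, hold=24.3004 ⇒ V=24.3004 continue | (k=2,j=2): S=226.0804, (K−S)⁺=0.0000, hold=8.8211 ⇒ V=8.8211 continue  boundary S*=-
step 1: (k=1,j=0): S=131.6967, (K−S)⁺=22.1833, hold=36.5120 ⇒ V=36.5120 continue | (k=1,j=1): S=188.8137, (K−S)⁺=0.0000, hold=16.7282 ⇒ V=16.7282 continue  boundary S*=-
step 0: (k=0,j=0): S=157.6900, (K−S)⁺=0.0000, hold=26.7861 ⇒ V=26.7861 continue  boundary S*=-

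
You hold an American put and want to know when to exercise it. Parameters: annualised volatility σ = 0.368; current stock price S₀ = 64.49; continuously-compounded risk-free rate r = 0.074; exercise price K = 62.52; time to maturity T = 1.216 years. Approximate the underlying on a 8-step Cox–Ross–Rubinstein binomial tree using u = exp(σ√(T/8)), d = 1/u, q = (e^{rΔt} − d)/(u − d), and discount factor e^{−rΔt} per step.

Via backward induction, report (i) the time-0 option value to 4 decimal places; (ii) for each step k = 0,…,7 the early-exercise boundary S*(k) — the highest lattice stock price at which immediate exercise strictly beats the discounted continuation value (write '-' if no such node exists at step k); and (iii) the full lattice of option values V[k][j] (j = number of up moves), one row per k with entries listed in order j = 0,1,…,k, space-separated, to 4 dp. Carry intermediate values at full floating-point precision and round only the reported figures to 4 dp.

price = 6.9967
boundary = - - - 41.9338 36.3291 41.9338 48.4031 41.9338
tree:
6.9967
10.3695 3.8278
14.8829 6.1514 1.6222
20.5862 9.5928 2.8958 0.4027
26.1909 14.4011 5.0664 0.8203 0.0000
31.0465 20.5862 8.6250 1.6707 0.0000 0.0000
35.2531 26.1909 14.1169 3.4029 0.0000 0.0000 0.0000
38.8975 31.0465 20.5862 6.9309 0.0000 0.0000 0.0000 0.0000
42.0548 35.2531 26.1909 14.1169 0.0000 0.0000 0.0000 0.0000 0.0000

params: Δt=0.15200 u=1.15428 d=0.86634 q=0.50348 e^(-rΔt)=0.98882
t_8 payoffs: 42.0548 35.2531 26.1909 14.1169 0.0000 0.0000 0.0000 0.0000 0.0000
t_7: node(7,0) S=23.6225 payoff=38.8975 vs cont=38.1982 → 38.8975 [stop]  node(7,1) S=31.4735 payoff=31.0465 vs cont=30.3472 → 31.0465 [stop]  node(7,2) S=41.9338 payoff=20.5862 vs cont=19.8869 → 20.5862 [stop]  node(7,3) S=55.8705 payoff=6.6495 vs cont=6.9309 → 6.9309 [wait]  node(7,4) S=74.4392 payoff=0.0000 vs cont=0.0000 → 0.0000 [wait]  node(7,5) S=99.1792 payoff=0.0000 vs cont=0.0000 → 0.0000 [wait]  node(7,6) S=132.1416 payoff=0.0000 vs cont=0.0000 → 0.0000 [wait]  node(7,7) S=176.0591 payoff=0.0000 vs cont=0.0000 → 0.0000 [wait]  ⇒ S*(7)=41.9338
t_6: node(6,0) S=27.2669 payoff=35.2531 vs cont=34.5538 → 35.2531 [stop]  node(6,1) S=36.3291 payoff=26.1909 vs cont=25.4916 → 26.1909 [stop]  node(6,2) S=48.4031 payoff=14.1169 vs cont=13.5577 → 14.1169 [stop]  node(6,3) S=64.4900 payoff=0.0000 vs cont=3.4029 → 3.4029 [wait]  node(6,4) S=85.9234 payoff=0.0000 vs cont=0.0000 → 0.0000 [wait]  node(6,5) S=114.4801 payoff=0.0000 vs cont=0.0000 → 0.0000 [wait]  node(6,6) S=152.5278 payoff=0.0000 vs cont=0.0000 → 0.0000 [wait]  ⇒ S*(6)=48.4031
t_5: node(5,0) S=31.4735 payoff=31.0465 vs cont=30.3472 → 31.0465 [stop]  node(5,1) S=41.9338 payoff=20.5862 vs cont=19.8869 → 20.5862 [stop]  node(5,2) S=55.8705 payoff=6.6495 vs cont=8.6250 → 8.6250 [wait]  node(5,3) S=74.4392 payoff=0.0000 vs cont=1.6707 → 1.6707 [wait]  node(5,4) S=99.1792 payoff=0.0000 vs cont=0.0000 → 0.0000 [wait]  node(5,5) S=132.1416 payoff=0.0000 vs cont=0.0000 → 0.0000 [wait]  ⇒ S*(5)=41.9338
t_4: node(4,0) S=36.3291 payoff=26.1909 vs cont=25.4916 → 26.1909 [stop]  node(4,1) S=48.4031 payoff=14.1169 vs cont=14.4011 → 14.4011 [wait]  node(4,2) S=64.4900 payoff=0.0000 vs cont=5.0664 → 5.0664 [wait]  node(4,3) S=85.9234 payoff=0.0000 vs cont=0.8203 → 0.8203 [wait]  node(4,4) S=114.4801 payoff=0.0000 vs cont=0.0000 → 0.0000 [wait]  ⇒ S*(4)=36.3291
t_3: node(3,0) S=41.9338 payoff=20.5862 vs cont=20.0284 → 20.5862 [stop]  node(3,1) S=55.8705 payoff=6.6495 vs cont=9.5928 → 9.5928 [wait]  node(3,2) S=74.4392 payoff=0.0000 vs cont=2.8958 → 2.8958 [wait]  node(3,3) S=99.1792 payoff=0.0000 vs cont=0.4027 → 0.4027 [wait]  ⇒ S*(3)=41.9338
t_2: node(2,0) S=48.4031 payoff=14.1169 vs cont=14.8829 → 14.8829 [wait]  node(2,1) S=64.4900 payoff=0.0000 vs cont=6.1514 → 6.1514 [wait]  node(2,2) S=85.9234 payoff=0.0000 vs cont=1.6222 → 1.6222 [wait]  ⇒ S*(2)=-
t_1: node(1,0) S=55.8705 payoff=6.6495 vs cont=10.3695 → 10.3695 [wait]  node(1,1) S=74.4392 payoff=0.0000 vs cont=3.8278 → 3.8278 [wait]  ⇒ S*(1)=-
t_0: node(0,0) S=64.4900 payoff=0.0000 vs cont=6.9967 → 6.9967 [wait]  ⇒ S*(0)=-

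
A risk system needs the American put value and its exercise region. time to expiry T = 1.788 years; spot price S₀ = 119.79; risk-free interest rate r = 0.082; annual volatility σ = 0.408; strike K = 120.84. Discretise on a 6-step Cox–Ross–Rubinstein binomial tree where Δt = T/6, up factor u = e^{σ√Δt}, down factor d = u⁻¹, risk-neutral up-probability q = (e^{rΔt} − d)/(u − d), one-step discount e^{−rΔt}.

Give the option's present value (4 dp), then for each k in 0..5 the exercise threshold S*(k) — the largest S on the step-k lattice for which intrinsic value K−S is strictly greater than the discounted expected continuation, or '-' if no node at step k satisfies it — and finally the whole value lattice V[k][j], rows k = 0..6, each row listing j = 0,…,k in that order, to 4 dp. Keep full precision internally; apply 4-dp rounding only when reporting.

Δt=0.29800, u=1.24948, d=0.80034, q=0.49962, disc=e^(-rΔt)=0.97586
k=6 terminal: V=max(K-S,0) → 89.3587 71.6917 44.1101 1.0500 0.0000 0.0000 0.0000
k=5: j=0 S=39.3351 intr=81.5049 cont=78.5879 V=81.5049[EX]; j=1 S=61.4096 intr=59.4304 cont=56.5133 V=59.4304[EX]; j=2 S=95.8722 intr=24.9678 cont=22.0508 V=24.9678[EX]; j=3 S=149.6748 intr=0.0000 cont=0.5127 V=0.5127[hold]; j=4 S=233.6710 intr=0.0000 cont=0.0000 V=0.0000[hold]; j=5 S=364.8052 intr=0.0000 cont=0.0000 V=0.0000[hold]  S*(5)=95.8722
k=4: j=0 S=49.1483 intr=71.6917 cont=68.7747 V=71.6917[EX]; j=1 S=76.7299 intr=44.1101 cont=41.1931 V=44.1101[EX]; j=2 S=119.7900 intr=1.0500 cont=12.4417 V=12.4417[hold]; j=3 S=187.0151 intr=0.0000 cont=0.2504 V=0.2504[hold]; j=4 S=291.9664 intr=0.0000 cont=0.0000 V=0.0000[hold]  S*(4)=76.7299
k=3: j=0 S=61.4096 intr=59.4304 cont=56.5133 V=59.4304[EX]; j=1 S=95.8722 intr=24.9678 cont=27.6050 V=27.6050[hold]; j=2 S=149.6748 intr=0.0000 cont=6.1973 V=6.1973[hold]; j=3 S=233.6710 intr=0.0000 cont=0.1222 V=0.1222[hold]  S*(3)=61.4096
k=2: j=0 S=76.7299 intr=44.1101 cont=42.4788 V=44.1101[EX]; j=1 S=119.7900 intr=1.0500 cont=16.5010 V=16.5010[hold]; j=2 S=187.0151 intr=0.0000 cont=3.0857 V=3.0857[hold]  S*(2)=76.7299
k=1: j=0 S=95.8722 intr=24.9678 cont=29.5841 V=29.5841[hold]; j=1 S=149.6748 intr=0.0000 cont=9.5619 V=9.5619[hold]  S*(1)=-
k=0: j=0 S=119.7900 intr=1.0500 cont=19.1079 V=19.1079[hold]  S*(0)=-

price = 19.1079
boundary = - - 76.7299 61.4096 76.7299 95.8722
tree:
19.1079
29.5841 9.5619
44.1101 16.5010 3.0857
59.4304 27.6050 6.1973 0.1222
71.6917 44.1101 12.4417 0.2504 0.0000
81.5049 59.4304 24.9678 0.5127 0.0000 0.0000
89.3587 71.6917 44.1101 1.0500 0.0000 0.0000 0.0000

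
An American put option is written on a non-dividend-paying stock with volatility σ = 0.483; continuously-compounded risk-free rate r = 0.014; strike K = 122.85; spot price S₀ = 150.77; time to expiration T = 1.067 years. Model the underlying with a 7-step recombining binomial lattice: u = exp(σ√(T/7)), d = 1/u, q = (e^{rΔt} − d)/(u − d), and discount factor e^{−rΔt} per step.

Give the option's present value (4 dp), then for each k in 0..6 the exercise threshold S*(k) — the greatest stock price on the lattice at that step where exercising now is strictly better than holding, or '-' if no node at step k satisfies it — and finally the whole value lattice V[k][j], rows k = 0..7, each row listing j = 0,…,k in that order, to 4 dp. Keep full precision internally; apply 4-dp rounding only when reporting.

params: Δt=0.15243 u=1.20753 d=0.82814 q=0.45863 e^(-rΔt)=0.99787
t_7 payoffs: 82.5746 64.1236 37.2200 0.0000 0.0000 0.0000 0.0000 0.0000
t_6: node(6,0) S=48.6336 payoff=74.2164 vs cont=73.9545 → 74.2164 [stop]  node(6,1) S=70.9136 payoff=51.9364 vs cont=51.6745 → 51.9364 [stop]  node(6,2) S=103.4004 payoff=19.4496 vs cont=20.1070 → 20.1070 [wait]  node(6,3) S=150.7700 payoff=0.0000 vs cont=0.0000 → 0.0000 [wait]  node(6,4) S=219.8405 payoff=0.0000 vs cont=0.0000 → 0.0000 [wait]  node(6,5) S=320.5534 payoff=0.0000 vs cont=0.0000 → 0.0000 [wait]  node(6,6) S=467.4048 payoff=0.0000 vs cont=0.0000 → 0.0000 [wait]  ⇒ S*(6)=70.9136
t_5: node(5,0) S=58.7264 payoff=64.1236 vs cont=63.8618 → 64.1236 [stop]  node(5,1) S=85.6300 payoff=37.2200 vs cont=37.2590 → 37.2590 [wait]  node(5,2) S=124.8586 payoff=0.0000 vs cont=10.8622 → 10.8622 [wait]  node(5,3) S=182.0586 payoff=0.0000 vs cont=0.0000 → 0.0000 [wait]  node(5,4) S=265.4630 payoff=0.0000 vs cont=0.0000 → 0.0000 [wait]  node(5,5) S=387.0765 payoff=0.0000 vs cont=0.0000 → 0.0000 [wait]  ⇒ S*(5)=58.7264
t_4: node(4,0) S=70.9136 payoff=51.9364 vs cont=51.6924 → 51.9364 [stop]  node(4,1) S=103.4004 payoff=19.4496 vs cont=25.0991 → 25.0991 [wait]  node(4,2) S=150.7700 payoff=0.0000 vs cont=5.8680 → 5.8680 [wait]  node(4,3) S=219.8405 payoff=0.0000 vs cont=0.0000 → 0.0000 [wait]  node(4,4) S=320.5534 payoff=0.0000 vs cont=0.0000 → 0.0000 [wait]  ⇒ S*(4)=70.9136
t_3: node(3,0) S=85.6300 payoff=37.2200 vs cont=39.5436 → 39.5436 [wait]  node(3,1) S=124.8586 payoff=0.0000 vs cont=16.2445 → 16.2445 [wait]  node(3,2) S=182.0586 payoff=0.0000 vs cont=3.1700 → 3.1700 [wait]  node(3,3) S=265.4630 payoff=0.0000 vs cont=0.0000 → 0.0000 [wait]  ⇒ S*(3)=-
t_2: node(2,0) S=103.4004 payoff=19.4496 vs cont=28.7965 → 28.7965 [wait]  node(2,1) S=150.7700 payoff=0.0000 vs cont=10.2263 → 10.2263 [wait]  node(2,2) S=219.8405 payoff=0.0000 vs cont=1.7125 → 1.7125 [wait]  ⇒ S*(2)=-
t_1: node(1,0) S=124.8586 payoff=0.0000 vs cont=20.2365 → 20.2365 [wait]  node(1,1) S=182.0586 payoff=0.0000 vs cont=6.3082 → 6.3082 [wait]  ⇒ S*(1)=-
t_0: node(0,0) S=150.7700 payoff=0.0000 vs cont=13.8191 → 13.8191 [wait]  ⇒ S*(0)=-

price = 13.8191
boundary = - - - - 70.9136 58.7264 70.9136
tree:
13.8191
20.2365 6.3082
28.7965 10.2263 1.7125
39.5436 16.2445 3.1700 0.0000
51.9364 25.0991 5.8680 0.0000 0.0000
64.1236 37.2590 10.8622 0.0000 0.0000 0.0000
74.2164 51.9364 20.1070 0.0000 0.0000 0.0000 0.0000
82.5746 64.1236 37.2200 0.0000 0.0000 0.0000 0.0000 0.0000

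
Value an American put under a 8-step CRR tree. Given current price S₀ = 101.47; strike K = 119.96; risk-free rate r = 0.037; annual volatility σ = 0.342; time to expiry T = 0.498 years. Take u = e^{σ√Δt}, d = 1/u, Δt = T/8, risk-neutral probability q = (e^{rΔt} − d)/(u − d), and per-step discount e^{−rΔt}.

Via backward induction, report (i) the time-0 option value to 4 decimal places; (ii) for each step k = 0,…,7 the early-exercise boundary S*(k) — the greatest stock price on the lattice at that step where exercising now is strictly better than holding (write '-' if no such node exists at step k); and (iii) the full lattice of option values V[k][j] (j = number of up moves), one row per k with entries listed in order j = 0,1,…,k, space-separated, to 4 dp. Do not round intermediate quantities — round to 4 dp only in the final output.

Δt=0.06225, u=1.08908, d=0.91821, q=0.49218, disc=e^(-rΔt)=0.99770
k=8 terminal: V=max(K-S,0) → 68.6886 59.1478 47.8316 34.4096 18.4900 0.0000 0.0000 0.0000 0.0000
k=7: j=0 S=55.8384 intr=64.1216 cont=63.8456 V=64.1216[EX]; j=1 S=66.2290 intr=53.7310 cont=53.4550 V=53.7310[EX]; j=2 S=78.5532 intr=41.4068 cont=41.1308 V=41.4068[EX]; j=3 S=93.1708 intr=26.7892 cont=26.5132 V=26.7892[EX]; j=4 S=110.5085 intr=9.4515 cont=9.3681 V=9.4515[EX]; j=5 S=131.0724 intr=0.0000 cont=0.0000 V=0.0000[hold]; j=6 S=155.4629 intr=0.0000 cont=0.0000 V=0.0000[hold]; j=7 S=184.3922 intr=0.0000 cont=0.0000 V=0.0000[hold]  S*(7)=110.5085
k=6: j=0 S=60.8122 intr=59.1478 cont=58.8718 V=59.1478[EX]; j=1 S=72.1284 intr=47.8316 cont=47.5556 V=47.8316[EX]; j=2 S=85.5504 intr=34.4096 cont=34.1336 V=34.4096[EX]; j=3 S=101.4700 intr=18.4900 cont=18.2140 V=18.4900[EX]; j=4 S=120.3520 intr=0.0000 cont=4.7887 V=4.7887[hold]; j=5 S=142.7477 intr=0.0000 cont=0.0000 V=0.0000[hold]; j=6 S=169.3108 intr=0.0000 cont=0.0000 V=0.0000[hold]  S*(6)=101.4700
k=5: j=0 S=66.2290 intr=53.7310 cont=53.4550 V=53.7310[EX]; j=1 S=78.5532 intr=41.4068 cont=41.1308 V=41.4068[EX]; j=2 S=93.1708 intr=26.7892 cont=26.5132 V=26.7892[EX]; j=3 S=110.5085 intr=9.4515 cont=11.7195 V=11.7195[hold]; j=4 S=131.0724 intr=0.0000 cont=2.4262 V=2.4262[hold]; j=5 S=155.4629 intr=0.0000 cont=0.0000 V=0.0000[hold]  S*(5)=93.1708
k=4: j=0 S=72.1284 intr=47.8316 cont=47.5556 V=47.8316[EX]; j=1 S=85.5504 intr=34.4096 cont=34.1336 V=34.4096[EX]; j=2 S=101.4700 intr=18.4900 cont=19.3277 V=19.3277[hold]; j=3 S=120.3520 intr=0.0000 cont=7.1291 V=7.1291[hold]; j=4 S=142.7477 intr=0.0000 cont=1.2293 V=1.2293[hold]  S*(4)=85.5504
k=3: j=0 S=78.5532 intr=41.4068 cont=41.1308 V=41.4068[EX]; j=1 S=93.1708 intr=26.7892 cont=26.9246 V=26.9246[hold]; j=2 S=110.5085 intr=9.4515 cont=13.2932 V=13.2932[hold]; j=3 S=131.0724 intr=0.0000 cont=4.2156 V=4.2156[hold]  S*(3)=78.5532
k=2: j=0 S=85.5504 intr=34.4096 cont=34.2001 V=34.4096[EX]; j=1 S=101.4700 intr=18.4900 cont=20.1690 V=20.1690[hold]; j=2 S=120.3520 intr=0.0000 cont=8.8051 V=8.8051[hold]  S*(2)=85.5504
k=1: j=0 S=93.1708 intr=26.7892 cont=27.3377 V=27.3377[hold]; j=1 S=110.5085 intr=9.4515 cont=14.5425 V=14.5425[hold]  S*(1)=-
k=0: j=0 S=101.4700 intr=18.4900 cont=20.9918 V=20.9918[hold]  S*(0)=-

price = 20.9918
boundary = - - 85.5504 78.5532 85.5504 93.1708 101.4700 110.5085
tree:
20.9918
27.3377 14.5425
34.4096 20.1690 8.8051
41.4068 26.9246 13.2932 4.2156
47.8316 34.4096 19.3277 7.1291 1.2293
53.7310 41.4068 26.7892 11.7195 2.4262 0.0000
59.1478 47.8316 34.4096 18.4900 4.7887 0.0000 0.0000
64.1216 53.7310 41.4068 26.7892 9.4515 0.0000 0.0000 0.0000
68.6886 59.1478 47.8316 34.4096 18.4900 0.0000 0.0000 0.0000 0.0000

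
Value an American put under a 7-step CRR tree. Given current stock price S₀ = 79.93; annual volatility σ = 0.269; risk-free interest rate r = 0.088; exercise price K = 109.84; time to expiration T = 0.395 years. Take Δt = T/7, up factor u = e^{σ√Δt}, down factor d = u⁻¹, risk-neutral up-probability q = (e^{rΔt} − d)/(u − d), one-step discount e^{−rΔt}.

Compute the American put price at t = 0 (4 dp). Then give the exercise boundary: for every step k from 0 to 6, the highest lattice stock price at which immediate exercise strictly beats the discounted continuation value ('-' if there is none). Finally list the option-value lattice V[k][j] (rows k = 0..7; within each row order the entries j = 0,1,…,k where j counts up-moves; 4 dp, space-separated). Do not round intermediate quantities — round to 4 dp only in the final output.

Δt=0.05643  u=1.06599  d=0.93810  q=0.52296  discount=0.99505
step 7 (expiry): payoffs max(K−S,0) = 58.7366 51.7699 43.8535 34.8578 24.6357 13.0202 0.0000 0.0000
step 6: (k=6,j=0): S=54.4755, (K−S)⁺=55.3645, hold=54.8205 ⇒ V=55.3645 exercise | (k=6,j=1): S=61.9019, (K−S)⁺=47.9381, hold=47.3940 ⇒ V=47.9381 exercise | (k=6,j=2): S=70.3407, (K−S)⁺=39.4993, hold=38.9552 ⇒ V=39.4993 exercise | (k=6,j=3): S=79.9300, (K−S)⁺=29.9100, hold=29.3659 ⇒ V=29.9100 exercise | (k=6,j=4): S=90.8265, (K−S)⁺=19.0135, hold=18.4694 ⇒ V=19.0135 exercise | (k=6,j=5): S=103.2086, (K−S)⁺=6.6314, hold=6.1804 ⇒ V=6.6314 exercise | (k=6,j=6): S=117.2786, (K−S)⁺=0.0000, hold=0.0000 ⇒ V=0.0000 continue  boundary S*=103.2086
step 5: (k=5,j=0): S=58.0701, (K−S)⁺=51.7699, hold=51.2258 ⇒ V=51.7699 exercise | (k=5,j=1): S=65.9865, (K−S)⁺=43.8535, hold=43.3094 ⇒ V=43.8535 exercise | (k=5,j=2): S=74.9822, (K−S)⁺=34.8578, hold=34.3137 ⇒ V=34.8578 exercise | (k=5,j=3): S=85.2043, (K−S)⁺=24.6357, hold=24.0917 ⇒ V=24.6357 exercise | (k=5,j=4): S=96.8198, (K−S)⁺=13.0202, hold=12.4761 ⇒ V=13.0202 exercise | (k=5,j=5): S=110.0189, (K−S)⁺=0.0000, hold=3.1478 ⇒ V=3.1478 continue  boundary S*=96.8198
step 4: (k=4,j=0): S=61.9019, (K−S)⁺=47.9381, hold=47.3940 ⇒ V=47.9381 exercise | (k=4,j=1): S=70.3407, (K−S)⁺=39.4993, hold=38.9552 ⇒ V=39.4993 exercise | (k=4,j=2): S=79.9300, (K−S)⁺=29.9100, hold=29.3659 ⇒ V=29.9100 exercise | (k=4,j=3): S=90.8265, (K−S)⁺=19.0135, hold=18.4694 ⇒ V=19.0135 exercise | (k=4,j=4): S=103.2086, (K−S)⁺=6.6314, hold=7.8185 ⇒ V=7.8185 continue  boundary S*=90.8265
step 3: (k=3,j=0): S=65.9865, (K−S)⁺=43.8535, hold=43.3094 ⇒ V=43.8535 exercise | (k=3,j=1): S=74.9822, (K−S)⁺=34.8578, hold=34.3137 ⇒ V=34.8578 exercise | (k=3,j=2): S=85.2043, (K−S)⁺=24.6357, hold=24.0917 ⇒ V=24.6357 exercise | (k=3,j=3): S=96.8198, (K−S)⁺=13.0202, hold=13.0938 ⇒ V=13.0938 continue  boundary S*=85.2043
step 2: (k=2,j=0): S=70.3407, (K−S)⁺=39.4993, hold=38.9552 ⇒ V=39.4993 exercise | (k=2,j=1): S=79.9300, (K−S)⁺=29.9100, hold=29.3659 ⇒ V=29.9100 exercise | (k=2,j=2): S=90.8265, (K−S)⁺=19.0135, hold=18.5077 ⇒ V=19.0135 exercise  boundary S*=90.8265
step 1: (k=1,j=0): S=74.9822, (K−S)⁺=34.8578, hold=34.3137 ⇒ V=34.8578 exercise | (k=1,j=1): S=85.2043, (K−S)⁺=24.6357, hold=24.0917 ⇒ V=24.6357 exercise  boundary S*=85.2043
step 0: (k=0,j=0): S=79.9300, (K−S)⁺=29.9100, hold=29.3659 ⇒ V=29.9100 exercise  boundary S*=79.9300

price = 29.9100
boundary = 79.9300 85.2043 90.8265 85.2043 90.8265 96.8198 103.2086
tree:
29.9100
34.8578 24.6357
39.4993 29.9100 19.0135
43.8535 34.8578 24.6357 13.0938
47.9381 39.4993 29.9100 19.0135 7.8185
51.7699 43.8535 34.8578 24.6357 13.0202 3.1478
55.3645 47.9381 39.4993 29.9100 19.0135 6.6314 0.0000
58.7366 51.7699 43.8535 34.8578 24.6357 13.0202 0.0000 0.0000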